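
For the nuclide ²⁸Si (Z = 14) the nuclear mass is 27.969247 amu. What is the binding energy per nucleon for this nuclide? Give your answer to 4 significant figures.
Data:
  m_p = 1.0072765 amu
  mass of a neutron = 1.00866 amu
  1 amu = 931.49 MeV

With 14 protons and 14 neutrons (A = 28):
Total constituent mass: 14 × 1.0072765 + 14 × 1.00866 = 28.2231110 amu
Mass defect Δm = 28.2231110 − 27.969247 = 0.2538640 amu
Converting to energy: 0.2538640 amu × 931.49 MeV/amu = 236.472 MeV
Per nucleon: 236.472 / 28 = 8.445 MeV

8.445 MeV/nucleon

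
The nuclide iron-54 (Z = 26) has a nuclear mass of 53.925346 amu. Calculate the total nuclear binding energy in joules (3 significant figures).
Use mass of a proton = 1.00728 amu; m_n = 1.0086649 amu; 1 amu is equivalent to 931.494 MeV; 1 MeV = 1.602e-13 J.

Total constituent mass: 26 × 1.00728 + 28 × 1.0086649 = 54.4318972 amu
The mass defect is 54.4318972 − 53.925346 = 0.5065512 amu.
Binding energy = Δm·c² = 0.5065512 × 931.494 MeV/amu = 471.849 MeV
In joules: 471.849 MeV × 1.602e-13 J/MeV = 7.5590e-11 J

7.56e-11 J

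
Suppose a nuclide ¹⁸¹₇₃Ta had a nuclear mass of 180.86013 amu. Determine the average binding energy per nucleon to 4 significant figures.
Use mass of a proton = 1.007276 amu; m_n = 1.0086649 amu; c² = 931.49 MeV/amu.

Total constituent mass: 73 × 1.007276 + 108 × 1.0086649 = 182.4669572 amu
The mass defect is 182.4669572 − 180.86013 = 1.6068272 amu.
Binding energy = Δm·c² = 1.6068272 × 931.49 MeV/amu = 1496.74 MeV
Dividing by A = 181 gives 8.269 MeV per nucleon.

8.269 MeV/nucleon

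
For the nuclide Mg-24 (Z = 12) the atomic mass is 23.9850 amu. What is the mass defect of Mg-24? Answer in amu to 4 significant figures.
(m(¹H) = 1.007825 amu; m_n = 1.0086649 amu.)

0.2129 amu

With 12 protons and 12 neutrons (A = 24):
Total constituent mass: 12 × 1.007825 + 12 × 1.0086649 = 24.1978788 amu
Δm = 24.1978788 − 23.9850 = 0.2128788 amu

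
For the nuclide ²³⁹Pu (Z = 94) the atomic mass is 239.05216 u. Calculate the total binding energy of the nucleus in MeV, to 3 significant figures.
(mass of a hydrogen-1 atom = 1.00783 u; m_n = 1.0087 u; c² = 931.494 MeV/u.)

With 94 protons and 145 neutrons (A = 239):
Σm = 94·m(¹H) + 145·m_n = 94.73602 + 146.2615 = 240.99752 u
The mass defect is 240.99752 − 239.05216 = 1.94536 u.
Binding energy = Δm·c² = 1.94536 × 931.494 MeV/u = 1812.09 MeV

1810 MeV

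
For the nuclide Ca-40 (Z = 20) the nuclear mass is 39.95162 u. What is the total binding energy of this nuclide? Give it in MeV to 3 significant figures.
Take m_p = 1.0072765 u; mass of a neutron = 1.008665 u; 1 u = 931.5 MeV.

342 MeV

The nucleus contains 20 protons and 40 − 20 = 20 neutrons.
Mass of separated nucleons = 20(1.0072765) + 20(1.008665) = 20.1455300 + 20.173300 = 40.3188300 u
Δm = 40.3188300 − 39.95162 = 0.3672100 u
Binding energy = Δm·c² = 0.3672100 × 931.5 MeV/u = 342.056 MeV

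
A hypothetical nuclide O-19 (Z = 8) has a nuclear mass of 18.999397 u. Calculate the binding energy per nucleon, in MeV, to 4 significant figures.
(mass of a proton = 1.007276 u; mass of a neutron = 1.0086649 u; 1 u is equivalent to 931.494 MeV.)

Z = 8, so N = A − Z = 19 − 8 = 11.
Mass of separated nucleons = 8(1.007276) + 11(1.0086649) = 8.058208 + 11.0953139 = 19.1535219 u
Mass defect Δm = 19.1535219 − 18.999397 = 0.1541249 u
E_B = 0.1541249 × 931.494 = 143.566 MeV
Dividing by A = 19 gives 7.556 MeV per nucleon.

7.556 MeV/nucleon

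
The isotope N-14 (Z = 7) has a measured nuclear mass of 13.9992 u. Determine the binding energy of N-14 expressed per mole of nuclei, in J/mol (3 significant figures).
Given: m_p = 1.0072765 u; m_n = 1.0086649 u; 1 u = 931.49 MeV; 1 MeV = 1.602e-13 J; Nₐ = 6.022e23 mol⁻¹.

1.01e+13 J/mol

Z = 7, so N = A − Z = 14 − 7 = 7.
Mass of separated nucleons = 7(1.0072765) + 7(1.0086649) = 7.0509355 + 7.0606543 = 14.1115898 u
Δm = 14.1115898 − 13.9992 = 0.1123898 u
E_B = 0.1123898 × 931.49 = 104.690 MeV
Per nucleus in joules: 104.690 MeV × 1.602e-13 J/MeV = 1.6771e-11 J
Per mole: 1.6771e-11 J × 6.022e23 mol⁻¹ = 1.0099e+13 J/mol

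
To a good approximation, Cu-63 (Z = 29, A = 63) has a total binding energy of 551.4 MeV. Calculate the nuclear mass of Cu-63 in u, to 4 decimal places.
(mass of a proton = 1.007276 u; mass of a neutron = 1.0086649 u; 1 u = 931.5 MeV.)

Mass defect = 551.4 MeV / (931.5 MeV/u) = 0.591948 u
Constituent mass = 29(1.007276) + 34(1.0086649) = 63.5056106 u
Nuclear mass = 63.5056106 − 0.591948 = 62.9136626 u ≈ 62.9137 u (to 4 decimal places)

62.9137 u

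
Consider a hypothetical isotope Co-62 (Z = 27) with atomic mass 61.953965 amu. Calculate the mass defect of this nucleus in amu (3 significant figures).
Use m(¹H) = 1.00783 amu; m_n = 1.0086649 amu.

With 27 protons and 35 neutrons (A = 62):
Σm = 27·m(¹H) + 35·m_n = 27.21141 + 35.3032715 = 62.5146815 amu
Mass defect Δm = 62.5146815 − 61.953965 = 0.5607165 amu

0.561 amu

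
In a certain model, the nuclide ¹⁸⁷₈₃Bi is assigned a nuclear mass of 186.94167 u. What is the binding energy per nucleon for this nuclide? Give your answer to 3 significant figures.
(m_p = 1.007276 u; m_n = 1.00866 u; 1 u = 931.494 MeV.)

Total constituent mass: 83 × 1.007276 + 104 × 1.00866 = 188.504548 u
Mass defect Δm = 188.504548 − 186.94167 = 1.562878 u
Converting to energy: 1.562878 u × 931.494 MeV/u = 1455.81 MeV
BE/A = 1455.81 MeV / 187 = 7.785 MeV/nucleon

7.79 MeV/nucleon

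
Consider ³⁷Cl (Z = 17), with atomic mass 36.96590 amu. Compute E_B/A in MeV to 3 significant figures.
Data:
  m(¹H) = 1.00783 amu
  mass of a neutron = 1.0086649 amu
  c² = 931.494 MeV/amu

8.57 MeV/nucleon

The nucleus contains 17 protons and 37 − 17 = 20 neutrons.
Σm = 17·m(¹H) + 20·m_n = 17.13311 + 20.1732980 = 37.3064080 amu
Δm = 37.3064080 − 36.96590 = 0.3405080 amu
Binding energy = Δm·c² = 0.3405080 × 931.494 MeV/amu = 317.181 MeV
BE/A = 317.181 MeV / 37 = 8.572 MeV/nucleon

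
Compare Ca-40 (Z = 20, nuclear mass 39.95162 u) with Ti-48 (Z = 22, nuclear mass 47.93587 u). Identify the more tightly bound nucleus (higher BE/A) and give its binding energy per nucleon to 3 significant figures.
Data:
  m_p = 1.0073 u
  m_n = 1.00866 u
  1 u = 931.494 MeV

Ca-40: Σm = 20(1.0073) + 20(1.00866) = 40.31920 u; Δm = 0.36758 u; E_B = 342.40 MeV; E_B/A = 8.560 MeV
Ti-48: Σm = 22(1.0073) + 26(1.00866) = 48.38576 u; Δm = 0.44989 u; E_B = 419.07 MeV; E_B/A = 8.731 MeV
Ti-48 has the higher binding energy per nucleon, so it is the more tightly bound nucleus.

Ti-48; 8.73 MeV/nucleon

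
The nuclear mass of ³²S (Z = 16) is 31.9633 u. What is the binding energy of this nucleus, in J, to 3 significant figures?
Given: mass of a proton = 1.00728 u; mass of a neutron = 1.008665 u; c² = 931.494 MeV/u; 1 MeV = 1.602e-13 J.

The nucleus contains 16 protons and 32 − 16 = 16 neutrons.
Σm = 16·m_p + 16·m_n = 16.11648 + 16.138640 = 32.255120 u
Δm = 32.255120 − 31.9633 = 0.291820 u
Binding energy = Δm·c² = 0.291820 × 931.494 MeV/u = 271.829 MeV
In joules: 271.829 MeV × 1.602e-13 J/MeV = 4.3547e-11 J

4.35e-11 J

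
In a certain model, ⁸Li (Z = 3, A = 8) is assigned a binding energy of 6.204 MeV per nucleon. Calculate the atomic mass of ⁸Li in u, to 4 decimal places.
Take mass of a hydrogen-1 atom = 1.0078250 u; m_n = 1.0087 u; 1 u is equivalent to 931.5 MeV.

8.0137 u

Total binding energy = 8 × 6.204 = 49.632 MeV
Mass defect = 49.632 MeV / (931.5 MeV/u) = 0.053282 u
Constituent mass = 3(1.0078250) + 5(1.0087) = 8.0669750 u
Atomic mass = 8.0669750 − 0.053282 = 8.0136930 u ≈ 8.0137 u (to 4 decimal places)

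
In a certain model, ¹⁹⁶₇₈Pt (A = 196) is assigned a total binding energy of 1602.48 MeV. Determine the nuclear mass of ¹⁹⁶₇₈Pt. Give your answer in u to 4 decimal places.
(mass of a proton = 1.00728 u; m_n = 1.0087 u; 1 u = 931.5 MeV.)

195.8741 u

Mass defect = 1602.48 MeV / (931.5 MeV/u) = 1.720322 u
Constituent mass = 78(1.00728) + 118(1.0087) = 197.59444 u
Nuclear mass = 197.59444 − 1.720322 = 195.874118 u ≈ 195.8741 u (to 4 decimal places)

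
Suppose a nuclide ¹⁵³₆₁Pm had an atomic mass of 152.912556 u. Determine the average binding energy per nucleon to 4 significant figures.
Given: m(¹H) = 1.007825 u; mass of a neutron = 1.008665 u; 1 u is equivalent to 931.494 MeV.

8.292 MeV/nucleon

With 61 protons and 92 neutrons (A = 153):
Mass of separated nucleons = 61(1.007825) + 92(1.008665) = 61.477325 + 92.797180 = 154.274505 u
Mass defect Δm = 154.274505 − 152.912556 = 1.361949 u
Converting to energy: 1.361949 u × 931.494 MeV/u = 1268.65 MeV
BE/A = 1268.65 MeV / 153 = 8.292 MeV/nucleon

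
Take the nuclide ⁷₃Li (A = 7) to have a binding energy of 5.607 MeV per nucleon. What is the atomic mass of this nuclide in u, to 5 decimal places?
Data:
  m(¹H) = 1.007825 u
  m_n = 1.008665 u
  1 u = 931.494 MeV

Total binding energy = 7 × 5.607 = 39.249 MeV
Mass defect = 39.249 MeV / (931.494 MeV/u) = 0.0421355 u
Constituent mass = 3(1.007825) + 4(1.008665) = 7.058135 u
Atomic mass = 7.058135 − 0.0421355 = 7.0159995 u ≈ 7.01600 u (to 5 decimal places)

7.01600 u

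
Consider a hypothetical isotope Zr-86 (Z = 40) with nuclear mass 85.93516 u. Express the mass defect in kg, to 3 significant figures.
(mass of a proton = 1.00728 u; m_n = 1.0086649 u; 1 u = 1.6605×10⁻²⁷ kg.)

With 40 protons and 46 neutrons (A = 86):
Total constituent mass: 40 × 1.00728 + 46 × 1.0086649 = 86.6897854 u
Δm = 86.6897854 − 85.93516 = 0.7546254 u
In SI units: 0.7546254 u × 1.6605×10⁻²⁷ kg/u = 1.2531e-27 kg

1.25e-27 kg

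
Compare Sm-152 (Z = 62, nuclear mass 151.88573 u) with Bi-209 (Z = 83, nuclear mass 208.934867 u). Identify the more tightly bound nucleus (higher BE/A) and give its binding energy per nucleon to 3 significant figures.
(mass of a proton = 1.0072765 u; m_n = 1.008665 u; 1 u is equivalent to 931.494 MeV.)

Sm-152: Σm = 62(1.0072765) + 90(1.008665) = 153.2309930 u; Δm = 1.3452630 u; E_B = 1253.1 MeV; E_B/A = 8.244 MeV
Bi-209: Σm = 83(1.0072765) + 126(1.008665) = 210.6957395 u; Δm = 1.7608725 u; E_B = 1640.2 MeV; E_B/A = 7.848 MeV
Sm-152 has the higher binding energy per nucleon, so it is the more tightly bound nucleus.

Sm-152; 8.24 MeV/nucleon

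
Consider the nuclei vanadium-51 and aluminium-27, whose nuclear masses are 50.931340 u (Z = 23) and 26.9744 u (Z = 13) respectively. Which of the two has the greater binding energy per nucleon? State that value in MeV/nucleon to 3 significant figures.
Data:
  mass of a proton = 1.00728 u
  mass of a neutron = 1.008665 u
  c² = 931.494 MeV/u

vanadium-51; 8.74 MeV/nucleon

vanadium-51: Σm = 23(1.00728) + 28(1.008665) = 51.410060 u; Δm = 0.478720 u; E_B = 445.92 MeV; E_B/A = 8.744 MeV
aluminium-27: Σm = 13(1.00728) + 14(1.008665) = 27.215950 u; Δm = 0.241550 u; E_B = 225.00 MeV; E_B/A = 8.333 MeV
vanadium-51 has the higher binding energy per nucleon, so it is the more tightly bound nucleus.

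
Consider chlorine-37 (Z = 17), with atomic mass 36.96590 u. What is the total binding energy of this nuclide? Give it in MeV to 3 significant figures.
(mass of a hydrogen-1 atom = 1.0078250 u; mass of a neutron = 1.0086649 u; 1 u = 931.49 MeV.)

Z = 17, so N = A − Z = 37 − 17 = 20.
Σm = 17·m(¹H) + 20·m_n = 17.1330250 + 20.1732980 = 37.3063230 u
The mass defect is 37.3063230 − 36.96590 = 0.3404230 u.
E_B = 0.3404230 × 931.49 = 317.101 MeV

317 MeV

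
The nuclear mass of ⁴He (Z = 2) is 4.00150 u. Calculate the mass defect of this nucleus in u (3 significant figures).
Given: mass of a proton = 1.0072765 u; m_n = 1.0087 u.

0.0305 u

With 2 protons and 2 neutrons (A = 4):
Σm = 2·m_p + 2·m_n = 2.0145530 + 2.0174 = 4.0319530 u
Δm = 4.0319530 − 4.00150 = 0.0304530 u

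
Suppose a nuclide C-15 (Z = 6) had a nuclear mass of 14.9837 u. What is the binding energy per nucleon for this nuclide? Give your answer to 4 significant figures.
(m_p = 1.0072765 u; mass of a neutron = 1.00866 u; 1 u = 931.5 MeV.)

8.564 MeV/nucleon

The nucleus contains 6 protons and 15 − 6 = 9 neutrons.
Total constituent mass: 6 × 1.0072765 + 9 × 1.00866 = 15.1215990 u
The mass defect is 15.1215990 − 14.9837 = 0.1378990 u.
E_B = 0.1378990 × 931.5 = 128.453 MeV
Dividing by A = 15 gives 8.564 MeV per nucleon.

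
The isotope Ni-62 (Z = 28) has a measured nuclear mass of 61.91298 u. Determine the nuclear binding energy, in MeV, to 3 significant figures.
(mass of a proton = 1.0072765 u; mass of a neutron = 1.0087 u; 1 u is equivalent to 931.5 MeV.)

546 MeV

The nucleus contains 28 protons and 62 − 28 = 34 neutrons.
Total constituent mass: 28 × 1.0072765 + 34 × 1.0087 = 62.4995420 u
The mass defect is 62.4995420 − 61.91298 = 0.5865620 u.
Binding energy = Δm·c² = 0.5865620 × 931.5 MeV/u = 546.383 MeV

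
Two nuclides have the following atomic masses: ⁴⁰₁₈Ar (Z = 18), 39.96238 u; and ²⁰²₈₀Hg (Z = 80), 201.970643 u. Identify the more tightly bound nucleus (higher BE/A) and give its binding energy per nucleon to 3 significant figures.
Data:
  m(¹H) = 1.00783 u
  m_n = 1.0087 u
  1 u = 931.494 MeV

⁴⁰₁₈Ar; 8.62 MeV/nucleon

⁴⁰₁₈Ar: Σm = 18(1.00783) + 22(1.0087) = 40.33234 u; Δm = 0.36996 u; E_B = 344.616 MeV; E_B/A = 8.615 MeV
²⁰²₈₀Hg: Σm = 80(1.00783) + 122(1.0087) = 203.68780 u; Δm = 1.717157 u; E_B = 1599.5 MeV; E_B/A = 7.918 MeV
⁴⁰₁₈Ar has the higher binding energy per nucleon, so it is the more tightly bound nucleus.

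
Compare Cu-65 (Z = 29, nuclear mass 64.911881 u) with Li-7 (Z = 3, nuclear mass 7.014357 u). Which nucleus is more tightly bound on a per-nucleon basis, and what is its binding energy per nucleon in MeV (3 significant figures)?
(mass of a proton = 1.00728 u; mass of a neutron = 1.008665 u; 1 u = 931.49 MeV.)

Cu-65: Σm = 29(1.00728) + 36(1.008665) = 65.523060 u; Δm = 0.611179 u; E_B = 569.31 MeV; E_B/A = 8.759 MeV
Li-7: Σm = 3(1.00728) + 4(1.008665) = 7.056500 u; Δm = 0.042143 u; E_B = 39.256 MeV; E_B/A = 5.608 MeV
Cu-65 has the higher binding energy per nucleon, so it is the more tightly bound nucleus.

Cu-65; 8.76 MeV/nucleon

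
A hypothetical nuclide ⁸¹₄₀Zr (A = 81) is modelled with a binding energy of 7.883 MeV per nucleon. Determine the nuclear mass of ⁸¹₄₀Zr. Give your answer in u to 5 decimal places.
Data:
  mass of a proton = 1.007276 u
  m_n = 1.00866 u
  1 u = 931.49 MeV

Total binding energy = 81 × 7.883 = 638.523 MeV
Mass defect = 638.523 MeV / (931.49 MeV/u) = 0.6854856 u
Constituent mass = 40(1.007276) + 41(1.00866) = 81.646100 u
Nuclear mass = 81.646100 − 0.6854856 = 80.9606144 u ≈ 80.96061 u (to 5 decimal places)

80.96061 u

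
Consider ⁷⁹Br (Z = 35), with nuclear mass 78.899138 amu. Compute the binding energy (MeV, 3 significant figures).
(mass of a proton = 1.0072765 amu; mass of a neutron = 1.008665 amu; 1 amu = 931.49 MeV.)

686 MeV

With 35 protons and 44 neutrons (A = 79):
Total constituent mass: 35 × 1.0072765 + 44 × 1.008665 = 79.6359375 amu
Δm = 79.6359375 − 78.899138 = 0.7367995 amu
Converting to energy: 0.7367995 amu × 931.49 MeV/amu = 686.321 MeV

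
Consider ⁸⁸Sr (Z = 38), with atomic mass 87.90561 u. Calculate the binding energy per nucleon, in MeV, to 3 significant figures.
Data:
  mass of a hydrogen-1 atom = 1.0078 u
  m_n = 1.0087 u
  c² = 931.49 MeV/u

8.74 MeV/nucleon

With 38 protons and 50 neutrons (A = 88):
Total constituent mass: 38 × 1.0078 + 50 × 1.0087 = 88.7314 u
Δm = 88.7314 − 87.90561 = 0.82579 u
Binding energy = Δm·c² = 0.82579 × 931.49 MeV/u = 769.215 MeV
Dividing by A = 88 gives 8.741 MeV per nucleon.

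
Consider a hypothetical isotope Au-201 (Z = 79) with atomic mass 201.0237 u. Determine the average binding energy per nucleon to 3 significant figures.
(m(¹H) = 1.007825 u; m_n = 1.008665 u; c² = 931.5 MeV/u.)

7.65 MeV/nucleon

With 79 protons and 122 neutrons (A = 201):
Σm = 79·m(¹H) + 122·m_n = 79.618175 + 123.057130 = 202.675305 u
Δm = 202.675305 − 201.0237 = 1.651605 u
E_B = 1.651605 × 931.5 = 1538.47 MeV
Dividing by A = 201 gives 7.654 MeV per nucleon.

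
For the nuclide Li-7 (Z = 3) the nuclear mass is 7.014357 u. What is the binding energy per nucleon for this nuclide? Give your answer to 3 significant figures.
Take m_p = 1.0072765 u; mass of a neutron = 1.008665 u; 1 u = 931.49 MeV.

Z = 3, so N = A − Z = 7 − 3 = 4.
Total constituent mass: 3 × 1.0072765 + 4 × 1.008665 = 7.0564895 u
Mass defect Δm = 7.0564895 − 7.014357 = 0.0421325 u
Converting to energy: 0.0421325 u × 931.49 MeV/u = 39.2460 MeV
Per nucleon: 39.2460 / 7 = 5.607 MeV

5.61 MeV/nucleon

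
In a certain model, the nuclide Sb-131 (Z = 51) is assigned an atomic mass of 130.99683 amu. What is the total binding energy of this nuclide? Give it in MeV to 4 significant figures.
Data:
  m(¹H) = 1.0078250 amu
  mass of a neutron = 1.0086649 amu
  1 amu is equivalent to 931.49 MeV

Mass of separated nucleons = 51(1.0078250) + 80(1.0086649) = 51.3990750 + 80.6931920 = 132.0922670 amu
The mass defect is 132.0922670 − 130.99683 = 1.0954370 amu.
E_B = 1.0954370 × 931.49 = 1020.39 MeV

1020 MeV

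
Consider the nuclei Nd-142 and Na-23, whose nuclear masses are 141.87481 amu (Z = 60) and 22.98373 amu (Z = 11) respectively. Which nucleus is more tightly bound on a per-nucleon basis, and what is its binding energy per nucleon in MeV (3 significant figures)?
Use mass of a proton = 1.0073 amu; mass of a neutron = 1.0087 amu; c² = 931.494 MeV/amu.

Nd-142: Σm = 60(1.0073) + 82(1.0087) = 143.1514 amu; Δm = 1.27659 amu; E_B = 1189.1 MeV; E_B/A = 8.374 MeV
Na-23: Σm = 11(1.0073) + 12(1.0087) = 23.1847 amu; Δm = 0.20097 amu; E_B = 187.20 MeV; E_B/A = 8.139 MeV
Nd-142 has the higher binding energy per nucleon, so it is the more tightly bound nucleus.

Nd-142; 8.37 MeV/nucleon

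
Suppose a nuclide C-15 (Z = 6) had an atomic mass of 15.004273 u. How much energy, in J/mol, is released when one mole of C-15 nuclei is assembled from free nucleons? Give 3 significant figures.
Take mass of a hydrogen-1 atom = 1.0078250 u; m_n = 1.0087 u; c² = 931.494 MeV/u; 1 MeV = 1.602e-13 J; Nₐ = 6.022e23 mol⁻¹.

1.09e+13 J/mol

The nucleus contains 6 protons and 15 − 6 = 9 neutrons.
Mass of separated nucleons = 6(1.0078250) + 9(1.0087) = 6.0469500 + 9.0783 = 15.1252500 u
The mass defect is 15.1252500 − 15.004273 = 0.1209770 u.
Binding energy = Δm·c² = 0.1209770 × 931.494 MeV/u = 112.689 MeV
Per nucleus in joules: 112.689 MeV × 1.602e-13 J/MeV = 1.8053e-11 J
Per mole: 1.8053e-11 J × 6.022e23 mol⁻¹ = 1.0872e+13 J/mol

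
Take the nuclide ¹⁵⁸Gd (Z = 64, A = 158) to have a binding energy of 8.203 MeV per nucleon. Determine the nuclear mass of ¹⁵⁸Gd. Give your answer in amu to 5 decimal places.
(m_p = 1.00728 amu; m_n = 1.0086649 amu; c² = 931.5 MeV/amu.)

Total binding energy = 158 × 8.203 = 1296.074 MeV
Mass defect = 1296.074 MeV / (931.5 MeV/amu) = 1.3913838 amu
Constituent mass = 64(1.00728) + 94(1.0086649) = 159.2804206 amu
Nuclear mass = 159.2804206 − 1.3913838 = 157.8890368 amu ≈ 157.88904 amu (to 5 decimal places)

157.88904 amu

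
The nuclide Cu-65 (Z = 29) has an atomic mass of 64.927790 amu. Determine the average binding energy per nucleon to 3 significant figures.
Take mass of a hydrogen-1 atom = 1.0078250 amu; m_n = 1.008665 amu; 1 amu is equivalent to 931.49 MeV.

8.76 MeV/nucleon

Total constituent mass: 29 × 1.0078250 + 36 × 1.008665 = 65.5388650 amu
Δm = 65.5388650 − 64.927790 = 0.6110750 amu
Binding energy = Δm·c² = 0.6110750 × 931.49 MeV/amu = 569.210 MeV
Dividing by A = 65 gives 8.757 MeV per nucleon.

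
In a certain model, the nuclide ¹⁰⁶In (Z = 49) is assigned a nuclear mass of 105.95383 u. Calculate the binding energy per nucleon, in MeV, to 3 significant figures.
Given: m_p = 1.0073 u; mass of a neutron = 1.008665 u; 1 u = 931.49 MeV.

7.89 MeV/nucleon

Z = 49, so N = A − Z = 106 − 49 = 57.
Total constituent mass: 49 × 1.0073 + 57 × 1.008665 = 106.851605 u
Mass defect Δm = 106.851605 − 105.95383 = 0.897775 u
E_B = 0.897775 × 931.49 = 836.268 MeV
Dividing by A = 106 gives 7.889 MeV per nucleon.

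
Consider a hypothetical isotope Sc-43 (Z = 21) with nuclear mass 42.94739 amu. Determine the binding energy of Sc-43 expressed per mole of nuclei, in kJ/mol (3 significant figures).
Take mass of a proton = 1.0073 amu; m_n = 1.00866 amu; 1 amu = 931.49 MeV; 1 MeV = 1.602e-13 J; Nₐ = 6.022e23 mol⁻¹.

With 21 protons and 22 neutrons (A = 43):
Total constituent mass: 21 × 1.0073 + 22 × 1.00866 = 43.34382 amu
The mass defect is 43.34382 − 42.94739 = 0.39643 amu.
E_B = 0.39643 × 931.49 = 369.271 MeV
Per nucleus in joules: 369.271 MeV × 1.602e-13 J/MeV = 5.9157e-11 J
Per mole: 5.9157e-11 J × 6.022e23 mol⁻¹ = 3.5624e+13 J/mol

3.56e+10 kJ/mol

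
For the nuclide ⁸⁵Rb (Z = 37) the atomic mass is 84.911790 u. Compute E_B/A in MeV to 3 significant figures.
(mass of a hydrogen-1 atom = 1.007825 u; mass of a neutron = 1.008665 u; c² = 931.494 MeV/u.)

8.70 MeV/nucleon

The nucleus contains 37 protons and 85 − 37 = 48 neutrons.
Σm = 37·m(¹H) + 48·m_n = 37.289525 + 48.415920 = 85.705445 u
Δm = 85.705445 − 84.911790 = 0.793655 u
Converting to energy: 0.793655 u × 931.494 MeV/u = 739.285 MeV
Per nucleon: 739.285 / 85 = 8.697 MeV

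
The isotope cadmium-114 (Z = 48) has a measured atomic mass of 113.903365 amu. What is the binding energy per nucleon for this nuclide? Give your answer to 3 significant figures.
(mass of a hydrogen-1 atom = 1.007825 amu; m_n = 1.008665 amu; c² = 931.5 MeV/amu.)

8.53 MeV/nucleon

The nucleus contains 48 protons and 114 − 48 = 66 neutrons.
Σm = 48·m(¹H) + 66·m_n = 48.375600 + 66.571890 = 114.947490 amu
Mass defect Δm = 114.947490 − 113.903365 = 1.044125 amu
Converting to energy: 1.044125 amu × 931.5 MeV/amu = 972.602 MeV
Dividing by A = 114 gives 8.532 MeV per nucleon.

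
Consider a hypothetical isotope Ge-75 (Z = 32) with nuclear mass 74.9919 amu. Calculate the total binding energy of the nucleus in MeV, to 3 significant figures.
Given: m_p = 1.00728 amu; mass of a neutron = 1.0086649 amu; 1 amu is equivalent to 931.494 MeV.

572 MeV

Total constituent mass: 32 × 1.00728 + 43 × 1.0086649 = 75.6055507 amu
The mass defect is 75.6055507 − 74.9919 = 0.6136507 amu.
Binding energy = Δm·c² = 0.6136507 × 931.494 MeV/amu = 571.612 MeV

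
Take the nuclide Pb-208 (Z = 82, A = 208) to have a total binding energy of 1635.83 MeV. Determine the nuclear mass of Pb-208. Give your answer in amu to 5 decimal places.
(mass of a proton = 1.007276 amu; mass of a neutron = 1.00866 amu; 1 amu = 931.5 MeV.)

Mass defect = 1635.83 MeV / (931.5 MeV/amu) = 1.7561245 amu
Constituent mass = 82(1.007276) + 126(1.00866) = 209.687792 amu
Nuclear mass = 209.687792 − 1.7561245 = 207.9316675 amu ≈ 207.93167 amu (to 5 decimal places)

207.93167 amu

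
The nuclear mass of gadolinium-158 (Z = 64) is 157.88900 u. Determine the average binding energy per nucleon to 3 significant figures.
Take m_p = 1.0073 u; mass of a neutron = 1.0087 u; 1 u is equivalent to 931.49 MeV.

Z = 64, so N = A − Z = 158 − 64 = 94.
Σm = 64·m_p + 94·m_n = 64.4672 + 94.8178 = 159.2850 u
Δm = 159.2850 − 157.88900 = 1.39600 u
Converting to energy: 1.39600 u × 931.49 MeV/u = 1300.36 MeV
Per nucleon: 1300.36 / 158 = 8.230 MeV

8.23 MeV/nucleon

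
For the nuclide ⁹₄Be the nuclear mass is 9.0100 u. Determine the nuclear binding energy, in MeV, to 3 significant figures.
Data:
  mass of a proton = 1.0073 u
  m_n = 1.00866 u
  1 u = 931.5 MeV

58.2 MeV

Σm = 4·m_p + 5·m_n = 4.0292 + 5.04330 = 9.07250 u
The mass defect is 9.07250 − 9.0100 = 0.06250 u.
Converting to energy: 0.06250 u × 931.5 MeV/u = 58.2188 MeV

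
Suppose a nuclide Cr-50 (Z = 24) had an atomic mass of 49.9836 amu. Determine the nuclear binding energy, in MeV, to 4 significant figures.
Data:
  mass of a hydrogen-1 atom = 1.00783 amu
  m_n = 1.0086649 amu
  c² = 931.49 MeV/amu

400.2 MeV

Z = 24, so N = A − Z = 50 − 24 = 26.
Mass of separated nucleons = 24(1.00783) + 26(1.0086649) = 24.18792 + 26.2252874 = 50.4132074 amu
Δm = 50.4132074 − 49.9836 = 0.4296074 amu
E_B = 0.4296074 × 931.49 = 400.175 MeV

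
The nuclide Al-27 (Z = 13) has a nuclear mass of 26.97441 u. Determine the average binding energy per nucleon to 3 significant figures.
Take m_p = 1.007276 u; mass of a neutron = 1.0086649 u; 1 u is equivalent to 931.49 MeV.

8.33 MeV/nucleon

The nucleus contains 13 protons and 27 − 13 = 14 neutrons.
Total constituent mass: 13 × 1.007276 + 14 × 1.0086649 = 27.2158966 u
Δm = 27.2158966 − 26.97441 = 0.2414866 u
Binding energy = Δm·c² = 0.2414866 × 931.49 MeV/u = 224.942 MeV
Per nucleon: 224.942 / 27 = 8.331 MeV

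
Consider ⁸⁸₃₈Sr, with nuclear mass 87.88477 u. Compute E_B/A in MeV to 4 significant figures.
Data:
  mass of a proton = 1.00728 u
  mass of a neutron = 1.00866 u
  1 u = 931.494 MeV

Mass of separated nucleons = 38(1.00728) + 50(1.00866) = 38.27664 + 50.43300 = 88.70964 u
The mass defect is 88.70964 − 87.88477 = 0.82487 u.
Converting to energy: 0.82487 u × 931.494 MeV/u = 768.361 MeV
BE/A = 768.361 MeV / 88 = 8.731 MeV/nucleon

8.731 MeV/nucleon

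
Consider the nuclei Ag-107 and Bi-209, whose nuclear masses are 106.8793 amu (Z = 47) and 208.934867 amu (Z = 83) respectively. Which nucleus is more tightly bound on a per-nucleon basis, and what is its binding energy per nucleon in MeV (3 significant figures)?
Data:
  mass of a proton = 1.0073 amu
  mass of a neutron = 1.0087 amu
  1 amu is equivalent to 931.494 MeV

Ag-107: Σm = 47(1.0073) + 60(1.0087) = 107.8651 amu; Δm = 0.9858 amu; E_B = 918.27 MeV; E_B/A = 8.582 MeV
Bi-209: Σm = 83(1.0073) + 126(1.0087) = 210.7021 amu; Δm = 1.767233 amu; E_B = 1646.17 MeV; E_B/A = 7.876 MeV
Ag-107 has the higher binding energy per nucleon, so it is the more tightly bound nucleus.

Ag-107; 8.58 MeV/nucleon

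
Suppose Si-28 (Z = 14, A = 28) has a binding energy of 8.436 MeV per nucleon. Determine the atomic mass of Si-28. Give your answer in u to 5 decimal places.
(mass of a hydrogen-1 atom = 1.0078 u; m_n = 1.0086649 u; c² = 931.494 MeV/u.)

Total binding energy = 28 × 8.436 = 236.208 MeV
Mass defect = 236.208 MeV / (931.494 MeV/u) = 0.2535797 u
Constituent mass = 14(1.0078) + 14(1.0086649) = 28.2305086 u
Atomic mass = 28.2305086 − 0.2535797 = 27.9769289 u ≈ 27.97693 u (to 5 decimal places)

27.97693 u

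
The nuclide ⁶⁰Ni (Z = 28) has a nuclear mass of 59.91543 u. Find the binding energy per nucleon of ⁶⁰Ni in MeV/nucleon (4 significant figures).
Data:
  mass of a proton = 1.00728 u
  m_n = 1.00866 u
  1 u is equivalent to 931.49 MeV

Z = 28, so N = A − Z = 60 − 28 = 32.
Mass of separated nucleons = 28(1.00728) + 32(1.00866) = 28.20384 + 32.27712 = 60.48096 u
Mass defect Δm = 60.48096 − 59.91543 = 0.56553 u
E_B = 0.56553 × 931.49 = 526.786 MeV
BE/A = 526.786 MeV / 60 = 8.780 MeV/nucleon

8.780 MeV/nucleon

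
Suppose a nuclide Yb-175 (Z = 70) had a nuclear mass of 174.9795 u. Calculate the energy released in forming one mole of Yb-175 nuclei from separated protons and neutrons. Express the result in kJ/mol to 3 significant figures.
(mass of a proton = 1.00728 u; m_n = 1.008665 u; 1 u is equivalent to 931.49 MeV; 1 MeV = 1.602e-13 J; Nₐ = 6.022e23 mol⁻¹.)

1.29e+11 kJ/mol

With 70 protons and 105 neutrons (A = 175):
Mass of separated nucleons = 70(1.00728) + 105(1.008665) = 70.50960 + 105.909825 = 176.419425 u
Δm = 176.419425 − 174.9795 = 1.439925 u
E_B = 1.439925 × 931.49 = 1341.28 MeV
Per nucleus in joules: 1341.28 MeV × 1.602e-13 J/MeV = 2.1487e-10 J
Per mole: 2.1487e-10 J × 6.022e23 mol⁻¹ = 1.2939e+14 J/mol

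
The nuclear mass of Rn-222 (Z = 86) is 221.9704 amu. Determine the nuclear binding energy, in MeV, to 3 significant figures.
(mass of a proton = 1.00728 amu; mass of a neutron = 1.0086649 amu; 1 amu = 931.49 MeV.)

Σm = 86·m_p + 136·m_n = 86.62608 + 137.1784264 = 223.8045064 amu
The mass defect is 223.8045064 − 221.9704 = 1.8341064 amu.
Binding energy = Δm·c² = 1.8341064 × 931.49 MeV/amu = 1708.45 MeV

1710 MeV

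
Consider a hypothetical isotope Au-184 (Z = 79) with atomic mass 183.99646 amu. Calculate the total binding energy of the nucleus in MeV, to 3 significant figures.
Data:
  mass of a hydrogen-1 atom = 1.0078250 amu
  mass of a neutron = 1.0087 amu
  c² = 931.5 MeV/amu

1430 MeV

With 79 protons and 105 neutrons (A = 184):
Total constituent mass: 79 × 1.0078250 + 105 × 1.0087 = 185.5316750 amu
Δm = 185.5316750 − 183.99646 = 1.5352150 amu
Converting to energy: 1.5352150 amu × 931.5 MeV/amu = 1430.05 MeV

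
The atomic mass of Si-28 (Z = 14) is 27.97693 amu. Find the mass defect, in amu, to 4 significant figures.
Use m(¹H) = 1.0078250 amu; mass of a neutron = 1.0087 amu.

Z = 14, so N = A − Z = 28 − 14 = 14.
Σm = 14·m(¹H) + 14·m_n = 14.1095500 + 14.1218 = 28.2313500 amu
The mass defect is 28.2313500 − 27.97693 = 0.2544200 amu.

0.2544 amu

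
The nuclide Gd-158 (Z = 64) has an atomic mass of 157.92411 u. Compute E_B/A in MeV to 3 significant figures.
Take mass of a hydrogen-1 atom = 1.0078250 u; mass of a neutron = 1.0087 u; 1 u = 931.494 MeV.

Z = 64, so N = A − Z = 158 − 64 = 94.
Mass of separated nucleons = 64(1.0078250) + 94(1.0087) = 64.5008000 + 94.8178 = 159.3186000 u
Mass defect Δm = 159.3186000 − 157.92411 = 1.3944900 u
Converting to energy: 1.3944900 u × 931.494 MeV/u = 1298.96 MeV
BE/A = 1298.96 MeV / 158 = 8.221 MeV/nucleon

8.22 MeV/nucleon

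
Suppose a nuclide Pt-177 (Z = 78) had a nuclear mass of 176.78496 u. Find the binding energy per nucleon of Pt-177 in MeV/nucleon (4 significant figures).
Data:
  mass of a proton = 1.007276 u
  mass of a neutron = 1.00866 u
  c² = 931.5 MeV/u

Total constituent mass: 78 × 1.007276 + 99 × 1.00866 = 178.424868 u
The mass defect is 178.424868 − 176.78496 = 1.639908 u.
Binding energy = Δm·c² = 1.639908 × 931.5 MeV/u = 1527.57 MeV
Dividing by A = 177 gives 8.630 MeV per nucleon.

8.630 MeV/nucleon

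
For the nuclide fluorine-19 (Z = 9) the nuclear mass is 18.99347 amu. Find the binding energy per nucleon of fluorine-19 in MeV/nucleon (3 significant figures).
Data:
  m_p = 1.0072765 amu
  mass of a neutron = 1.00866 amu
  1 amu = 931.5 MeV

7.78 MeV/nucleon

Total constituent mass: 9 × 1.0072765 + 10 × 1.00866 = 19.1520885 amu
The mass defect is 19.1520885 − 18.99347 = 0.1586185 amu.
Binding energy = Δm·c² = 0.1586185 × 931.5 MeV/amu = 147.753 MeV
BE/A = 147.753 MeV / 19 = 7.776 MeV/nucleon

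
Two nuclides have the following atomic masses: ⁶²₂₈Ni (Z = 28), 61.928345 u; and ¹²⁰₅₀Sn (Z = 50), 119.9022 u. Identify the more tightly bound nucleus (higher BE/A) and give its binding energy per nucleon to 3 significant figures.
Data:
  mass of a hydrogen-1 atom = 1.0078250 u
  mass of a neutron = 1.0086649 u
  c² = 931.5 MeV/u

⁶²₂₈Ni; 8.79 MeV/nucleon

⁶²₂₈Ni: Σm = 28(1.0078250) + 34(1.0086649) = 62.5137066 u; Δm = 0.5853616 u; E_B = 545.264 MeV; E_B/A = 8.7946 MeV
¹²⁰₅₀Sn: Σm = 50(1.0078250) + 70(1.0086649) = 120.9977930 u; Δm = 1.0955930 u; E_B = 1020.54 MeV; E_B/A = 8.5045 MeV
⁶²₂₈Ni has the higher binding energy per nucleon, so it is the more tightly bound nucleus.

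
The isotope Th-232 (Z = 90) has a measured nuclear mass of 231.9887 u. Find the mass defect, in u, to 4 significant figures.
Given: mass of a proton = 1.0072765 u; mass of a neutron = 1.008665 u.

Z = 90, so N = A − Z = 232 − 90 = 142.
Σm = 90·m_p + 142·m_n = 90.6548850 + 143.230430 = 233.8853150 u
The mass defect is 233.8853150 − 231.9887 = 1.8966150 u.

1.897 u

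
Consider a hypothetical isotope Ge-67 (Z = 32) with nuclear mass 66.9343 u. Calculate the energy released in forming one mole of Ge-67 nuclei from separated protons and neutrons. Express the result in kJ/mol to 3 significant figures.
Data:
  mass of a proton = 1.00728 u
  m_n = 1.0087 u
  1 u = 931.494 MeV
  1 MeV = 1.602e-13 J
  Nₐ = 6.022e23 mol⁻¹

5.42e+10 kJ/mol

With 32 protons and 35 neutrons (A = 67):
Mass of separated nucleons = 32(1.00728) + 35(1.0087) = 32.23296 + 35.3045 = 67.53746 u
The mass defect is 67.53746 − 66.9343 = 0.60316 u.
E_B = 0.60316 × 931.494 = 561.840 MeV
Per nucleus in joules: 561.840 MeV × 1.602e-13 J/MeV = 9.0007e-11 J
Per mole: 9.0007e-11 J × 6.022e23 mol⁻¹ = 5.4202e+13 J/mol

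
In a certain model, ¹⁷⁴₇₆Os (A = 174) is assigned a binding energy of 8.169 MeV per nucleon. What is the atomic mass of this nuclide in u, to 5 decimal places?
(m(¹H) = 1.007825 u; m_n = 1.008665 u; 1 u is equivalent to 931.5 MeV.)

Total binding energy = 174 × 8.169 = 1421.406 MeV
Mass defect = 1421.406 MeV / (931.5 MeV/u) = 1.5259324 u
Constituent mass = 76(1.007825) + 98(1.008665) = 175.443870 u
Atomic mass = 175.443870 − 1.5259324 = 173.9179376 u ≈ 173.91794 u (to 5 decimal places)

173.91794 u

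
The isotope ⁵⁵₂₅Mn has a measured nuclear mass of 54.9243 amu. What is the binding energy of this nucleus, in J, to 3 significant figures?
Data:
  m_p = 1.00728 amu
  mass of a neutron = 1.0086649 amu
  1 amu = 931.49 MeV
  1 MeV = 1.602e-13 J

Z = 25, so N = A − Z = 55 − 25 = 30.
Σm = 25·m_p + 30·m_n = 25.18200 + 30.2599470 = 55.4419470 amu
The mass defect is 55.4419470 − 54.9243 = 0.5176470 amu.
Converting to energy: 0.5176470 amu × 931.49 MeV/amu = 482.183 MeV
In joules: 482.183 MeV × 1.602e-13 J/MeV = 7.7246e-11 J

7.72e-11 J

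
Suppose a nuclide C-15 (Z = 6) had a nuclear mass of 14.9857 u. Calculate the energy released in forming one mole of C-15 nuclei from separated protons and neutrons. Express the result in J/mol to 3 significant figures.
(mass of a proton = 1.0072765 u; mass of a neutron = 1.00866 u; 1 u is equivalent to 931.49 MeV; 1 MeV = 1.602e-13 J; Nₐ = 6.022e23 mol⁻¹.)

The nucleus contains 6 protons and 15 − 6 = 9 neutrons.
Mass of separated nucleons = 6(1.0072765) + 9(1.00866) = 6.0436590 + 9.07794 = 15.1215990 u
Mass defect Δm = 15.1215990 − 14.9857 = 0.1358990 u
E_B = 0.1358990 × 931.49 = 126.589 MeV
Per nucleus in joules: 126.589 MeV × 1.602e-13 J/MeV = 2.0280e-11 J
Per mole: 2.0280e-11 J × 6.022e23 mol⁻¹ = 1.2213e+13 J/mol

1.22e+13 J/mol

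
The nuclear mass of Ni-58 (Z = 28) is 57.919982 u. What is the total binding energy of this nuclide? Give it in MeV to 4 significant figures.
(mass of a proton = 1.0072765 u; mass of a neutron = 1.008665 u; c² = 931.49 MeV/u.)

506.5 MeV

Total constituent mass: 28 × 1.0072765 + 30 × 1.008665 = 58.4636920 u
Δm = 58.4636920 − 57.919982 = 0.5437100 u
E_B = 0.5437100 × 931.49 = 506.460 MeV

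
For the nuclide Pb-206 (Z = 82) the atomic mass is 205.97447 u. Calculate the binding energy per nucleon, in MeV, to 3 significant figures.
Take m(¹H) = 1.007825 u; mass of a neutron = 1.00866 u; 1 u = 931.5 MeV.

7.87 MeV/nucleon

The nucleus contains 82 protons and 206 − 82 = 124 neutrons.
Total constituent mass: 82 × 1.007825 + 124 × 1.00866 = 207.715490 u
The mass defect is 207.715490 − 205.97447 = 1.741020 u.
Binding energy = Δm·c² = 1.741020 × 931.5 MeV/u = 1621.76 MeV
BE/A = 1621.76 MeV / 206 = 7.873 MeV/nucleon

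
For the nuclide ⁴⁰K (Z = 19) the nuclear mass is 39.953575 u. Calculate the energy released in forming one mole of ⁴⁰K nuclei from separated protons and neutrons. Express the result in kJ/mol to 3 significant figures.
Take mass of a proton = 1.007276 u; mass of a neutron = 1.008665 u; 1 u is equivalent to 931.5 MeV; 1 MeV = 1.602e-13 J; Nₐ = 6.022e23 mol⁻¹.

3.29e+10 kJ/mol

The nucleus contains 19 protons and 40 − 19 = 21 neutrons.
Total constituent mass: 19 × 1.007276 + 21 × 1.008665 = 40.320209 u
The mass defect is 40.320209 − 39.953575 = 0.366634 u.
E_B = 0.366634 × 931.5 = 341.520 MeV
Per nucleus in joules: 341.520 MeV × 1.602e-13 J/MeV = 5.4712e-11 J
Per mole: 5.4712e-11 J × 6.022e23 mol⁻¹ = 3.2948e+13 J/mol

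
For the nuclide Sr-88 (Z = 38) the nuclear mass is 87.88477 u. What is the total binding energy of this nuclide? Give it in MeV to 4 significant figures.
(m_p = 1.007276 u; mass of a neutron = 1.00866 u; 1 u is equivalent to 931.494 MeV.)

768.2 MeV

With 38 protons and 50 neutrons (A = 88):
Mass of separated nucleons = 38(1.007276) + 50(1.00866) = 38.276488 + 50.43300 = 88.709488 u
The mass defect is 88.709488 − 87.88477 = 0.824718 u.
Binding energy = Δm·c² = 0.824718 × 931.494 MeV/u = 768.220 MeV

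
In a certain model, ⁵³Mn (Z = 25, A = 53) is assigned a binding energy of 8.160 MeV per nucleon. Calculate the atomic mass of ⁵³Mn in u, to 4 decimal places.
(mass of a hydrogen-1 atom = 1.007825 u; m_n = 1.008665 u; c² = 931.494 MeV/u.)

52.9740 u

Total binding energy = 53 × 8.160 = 432.480 MeV
Mass defect = 432.480 MeV / (931.494 MeV/u) = 0.464286 u
Constituent mass = 25(1.007825) + 28(1.008665) = 53.438245 u
Atomic mass = 53.438245 − 0.464286 = 52.973959 u ≈ 52.9740 u (to 4 decimal places)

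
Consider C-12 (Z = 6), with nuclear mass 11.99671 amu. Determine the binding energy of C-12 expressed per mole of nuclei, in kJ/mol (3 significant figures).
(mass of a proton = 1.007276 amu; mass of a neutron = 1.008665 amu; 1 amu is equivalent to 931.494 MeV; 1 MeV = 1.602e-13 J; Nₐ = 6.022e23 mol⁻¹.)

Z = 6, so N = A − Z = 12 − 6 = 6.
Σm = 6·m_p + 6·m_n = 6.043656 + 6.051990 = 12.095646 amu
Mass defect Δm = 12.095646 − 11.99671 = 0.098936 amu
Converting to energy: 0.098936 amu × 931.494 MeV/amu = 92.1583 MeV
Per nucleus in joules: 92.1583 MeV × 1.602e-13 J/MeV = 1.4764e-11 J
Per mole: 1.4764e-11 J × 6.022e23 mol⁻¹ = 8.8909e+12 J/mol

8.89e+09 kJ/mol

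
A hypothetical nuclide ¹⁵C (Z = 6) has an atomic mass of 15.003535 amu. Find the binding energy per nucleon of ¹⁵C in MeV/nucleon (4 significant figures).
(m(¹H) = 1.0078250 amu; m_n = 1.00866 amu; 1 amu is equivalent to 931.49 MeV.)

7.536 MeV/nucleon

Mass of separated nucleons = 6(1.0078250) + 9(1.00866) = 6.0469500 + 9.07794 = 15.1248900 amu
Mass defect Δm = 15.1248900 − 15.003535 = 0.1213550 amu
Binding energy = Δm·c² = 0.1213550 × 931.49 MeV/amu = 113.041 MeV
Per nucleon: 113.041 / 15 = 7.536 MeV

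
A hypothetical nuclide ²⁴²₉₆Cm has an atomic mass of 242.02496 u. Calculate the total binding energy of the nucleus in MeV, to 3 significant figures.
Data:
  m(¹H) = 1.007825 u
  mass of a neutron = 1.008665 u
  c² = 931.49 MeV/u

Z = 96, so N = A − Z = 242 − 96 = 146.
Mass of separated nucleons = 96(1.007825) + 146(1.008665) = 96.751200 + 147.265090 = 244.016290 u
Δm = 244.016290 − 242.02496 = 1.991330 u
Binding energy = Δm·c² = 1.991330 × 931.49 MeV/u = 1854.90 MeV

1850 MeV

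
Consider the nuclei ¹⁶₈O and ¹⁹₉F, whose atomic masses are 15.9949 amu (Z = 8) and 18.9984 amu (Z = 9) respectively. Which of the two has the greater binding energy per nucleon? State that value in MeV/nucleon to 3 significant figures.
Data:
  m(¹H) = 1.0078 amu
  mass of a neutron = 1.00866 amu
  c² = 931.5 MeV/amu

¹⁶₈O; 7.96 MeV/nucleon

¹⁶₈O: Σm = 8(1.0078) + 8(1.00866) = 16.13168 amu; Δm = 0.13678 amu; E_B = 127.41 MeV; E_B/A = 7.963 MeV
¹⁹₉F: Σm = 9(1.0078) + 10(1.00866) = 19.15680 amu; Δm = 0.15840 amu; E_B = 147.55 MeV; E_B/A = 7.766 MeV
¹⁶₈O has the higher binding energy per nucleon, so it is the more tightly bound nucleus.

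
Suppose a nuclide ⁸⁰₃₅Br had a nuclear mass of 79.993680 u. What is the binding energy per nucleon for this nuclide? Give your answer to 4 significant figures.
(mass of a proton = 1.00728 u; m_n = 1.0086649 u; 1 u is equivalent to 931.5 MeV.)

The nucleus contains 35 protons and 80 − 35 = 45 neutrons.
Total constituent mass: 35 × 1.00728 + 45 × 1.0086649 = 80.6447205 u
Δm = 80.6447205 − 79.993680 = 0.6510405 u
Converting to energy: 0.6510405 u × 931.5 MeV/u = 606.444 MeV
Per nucleon: 606.444 / 80 = 7.581 MeV

7.581 MeV/nucleon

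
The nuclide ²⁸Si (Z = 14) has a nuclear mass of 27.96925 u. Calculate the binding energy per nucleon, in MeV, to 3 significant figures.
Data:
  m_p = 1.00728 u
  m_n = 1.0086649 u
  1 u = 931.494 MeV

With 14 protons and 14 neutrons (A = 28):
Mass of separated nucleons = 14(1.00728) + 14(1.0086649) = 14.10192 + 14.1213086 = 28.2232286 u
Δm = 28.2232286 − 27.96925 = 0.2539786 u
Binding energy = Δm·c² = 0.2539786 × 931.494 MeV/u = 236.580 MeV
BE/A = 236.580 MeV / 28 = 8.449 MeV/nucleon

8.45 MeV/nucleon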